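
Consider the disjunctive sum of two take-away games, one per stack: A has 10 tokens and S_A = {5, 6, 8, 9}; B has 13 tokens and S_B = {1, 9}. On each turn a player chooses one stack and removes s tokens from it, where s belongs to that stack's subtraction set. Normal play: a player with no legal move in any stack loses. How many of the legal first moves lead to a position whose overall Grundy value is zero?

Stack A, S = {5, 6, 8, 9}:
G(0) = 0
G(1) = mex{} = 0
G(2) = mex{} = 0
G(3) = mex{} = 0
G(4) = mex{} = 0
G(5) = mex{0} = 1
G(6) = mex{0,0} = 1
G(7) = mex{0,0} = 1
G(8) = mex{0,0,0} = 1
G(9) = mex{0,0,0,0} = 1
G(10) = mex{1,0,0,0} = 2
G_A(10) = 2.
Stack B, S = {1, 9}:
n :  0  1  2  3  4  5  6  7  8  9 10 11 12 13
G :  0  1  0  1  0  1  0  1  0  1  0  1  0  1
G_B(13) = 1.
Combined Grundy value = 2 ⊕ 1 = 3.
A winning move leaves total XOR = 0, i.e. changes one component's Grundy value g to g ⊕ X where X is the current total.
Stack A: need g' = 2⊕3 = 1. Options: 10−5→G=1, 10−6→G=0, 10−8→G=0, 10−9→G=0. Hits: 1.
Stack B: need g' = 1⊕3 = 2. Options: 13−1→G=0, 13−9→G=0. Hits: 0.

1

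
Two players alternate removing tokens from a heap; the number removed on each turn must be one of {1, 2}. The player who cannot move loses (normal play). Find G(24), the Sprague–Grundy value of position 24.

0

n :  0  1  2  3  4  5  6  7  8  9 10 11 12 13 14 15 16 17 18 19 20 21 22 23 24
G :  0  1  2  0  1  2  0  1  2  0  1  2  0  1  2  0  1  2  0  1  2  0  1  2  0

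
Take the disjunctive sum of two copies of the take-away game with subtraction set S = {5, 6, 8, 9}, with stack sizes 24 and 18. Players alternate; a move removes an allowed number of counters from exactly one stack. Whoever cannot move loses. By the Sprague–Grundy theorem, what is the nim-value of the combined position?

All stacks use S = {5, 6, 8, 9}:
n :  0  1  2  3  4  5  6  7  8  9 10 11 12 13 14 15 16 17 18 19 20 21 22 23 24
G :  0  0  0  0  0  1  1  1  1  1  2  2  2  2  0  0  0  0  0  1  1  1  1  1  2
Stack A: G(24) = 2.
Stack B: G(18) = 0.
Combined Grundy value = 2 ⊕ 0 = 2.

2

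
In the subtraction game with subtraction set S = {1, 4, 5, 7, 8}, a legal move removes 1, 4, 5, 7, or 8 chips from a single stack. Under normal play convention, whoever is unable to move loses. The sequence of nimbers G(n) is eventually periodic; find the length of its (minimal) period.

n :  0  1  2  3  4  5  6  7  8  9 10 11 12 13 14 15 16 17 18 19 20 21 22 23
G :  0  1  0  1  2  3  2  3  4  5  4  0  1  0  1  2  3  2  3  4  5  4  0  1
G(n+11) = G(n) holds for n = 0,…,7 (a full window of length max(S) = 8), so the sequence is purely periodic with period 11.

11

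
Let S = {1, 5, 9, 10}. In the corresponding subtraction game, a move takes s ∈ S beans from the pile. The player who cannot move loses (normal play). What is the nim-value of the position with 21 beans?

n :  0  1  2  3  4  5  6  7  8  9 10 11 12 13 14 15 16 17 18 19 20 21
G :  0  1  0  1  0  1  0  1  0  1  2  3  2  3  2  3  2  3  2  0  1  0

0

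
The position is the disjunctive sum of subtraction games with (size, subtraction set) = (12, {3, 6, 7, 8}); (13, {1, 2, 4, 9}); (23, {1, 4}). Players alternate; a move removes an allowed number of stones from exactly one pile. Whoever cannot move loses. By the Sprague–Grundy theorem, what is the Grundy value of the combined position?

3

Pile A, S = {3, 6, 7, 8}:
n :  0  1  2  3  4  5  6  7  8  9 10 11 12
G :  0  0  0  1  1  1  2  2  2  3  3  0  0
G_A(12) = 0.
Pile B, S = {1, 2, 4, 9}:
n :  0  1  2  3  4  5  6  7  8  9 10 11 12 13
G :  0  1  2  0  1  2  0  1  2  3  4  0  1  2
G_B(13) = 2.
Pile C, S = {1, 4}:
n :  0  1  2  3  4  5  6  7  8  9 10 11 12 13 14 15 16 17 18 19 20 21 22 23
G :  0  1  0  1  2  0  1  0  1  2  0  1  0  1  2  0  1  0  1  2  0  1  0  1
G_C(23) = 1.
Combined Grundy value = 0 ⊕ 2 ⊕ 1 = 3.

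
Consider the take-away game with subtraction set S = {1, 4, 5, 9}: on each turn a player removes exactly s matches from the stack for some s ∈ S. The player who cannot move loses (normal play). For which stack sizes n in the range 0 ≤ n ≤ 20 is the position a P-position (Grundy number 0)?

0, 2, 8, 10, 16, 18

n :  0  1  2  3  4  5  6  7  8  9 10 11 12 13 14 15 16 17 18 19 20
G :  0  1  0  1  2  3  2  3  0  1  0  1  2  3  2  3  0  1  0  1  2
P-positions are exactly the n with G(n) = 0.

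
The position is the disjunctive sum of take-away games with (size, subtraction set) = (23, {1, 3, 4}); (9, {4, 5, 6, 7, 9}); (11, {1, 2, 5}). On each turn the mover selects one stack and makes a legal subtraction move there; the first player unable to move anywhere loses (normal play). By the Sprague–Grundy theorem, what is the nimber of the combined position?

Stack A, S = {1, 3, 4}:
n :  0  1  2  3  4  5  6  7  8  9 10 11 12 13 14 15 16 17 18 19 20 21 22 23
G :  0  1  0  1  2  3  2  0  1  0  1  2  3  2  0  1  0  1  2  3  2  0  1  0
G_A(23) = 0.
Stack B, S = {4, 5, 6, 7, 9}:
G(0) = 0
G(1) = mex{} = 0
G(2) = mex{} = 0
G(3) = mex{} = 0
G(4) = mex{0} = 1
G(5) = mex{0,0} = 1
G(6) = mex{0,0,0} = 1
G(7) = mex{0,0,0,0} = 1
G(8) = mex{1,0,0,0} = 2
G(9) = mex{1,1,0,0,0} = 2
G_B(9) = 2.
Stack C, S = {1, 2, 5}:
G(0) = 0
G(1) = mex{0} = 1
G(2) = mex{1,0} = 2
G(3) = mex{2,1} = 0
G(4) = mex{0,2} = 1
G(5) = mex{1,0,0} = 2
G(6) = mex{2,1,1} = 0
G(7) = mex{0,2,2} = 1
G(8) = mex{1,0,0} = 2
G(9) = mex{2,1,1} = 0
G(10) = mex{0,2,2} = 1
G(11) = mex{1,0,0} = 2
G_C(11) = 2.
Combined Grundy value = 0 ⊕ 2 ⊕ 2 = 0.

0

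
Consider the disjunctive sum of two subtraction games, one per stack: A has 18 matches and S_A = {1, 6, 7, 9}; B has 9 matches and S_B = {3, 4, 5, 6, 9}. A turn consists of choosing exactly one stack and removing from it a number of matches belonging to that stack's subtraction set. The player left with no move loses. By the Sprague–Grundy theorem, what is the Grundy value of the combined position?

Stack A, S = {1, 6, 7, 9}:
G(0) = 0
G(1) = mex{0} = 1
G(2) = mex{1} = 0
G(3) = mex{0} = 1
G(4) = mex{1} = 0
G(5) = mex{0} = 1
G(6) = mex{1,0} = 2
G(7) = mex{2,1,0} = 3
G(8) = mex{3,0,1} = 2
G(9) = mex{2,1,0,0} = 3
G(10) = mex{3,0,1,1} = 2
G(11) = mex{2,1,0,0} = 3
G(12) = mex{3,2,1,1} = 0
G(13) = mex{0,3,2,0} = 1
G(14) = mex{1,2,3,1} = 0
G(15) = mex{0,3,2,2} = 1
G(16) = mex{1,2,3,3} = 0
G(17) = mex{0,3,2,2} = 1
G(18) = mex{1,0,3,3} = 2
G_A(18) = 2.
Stack B, S = {3, 4, 5, 6, 9}:
n : 0 1 2 3 4 5 6 7 8 9
G : 0 0 0 1 1 1 2 2 2 3
G_B(9) = 3.
Combined Grundy value = 2 ⊕ 3 = 1.

1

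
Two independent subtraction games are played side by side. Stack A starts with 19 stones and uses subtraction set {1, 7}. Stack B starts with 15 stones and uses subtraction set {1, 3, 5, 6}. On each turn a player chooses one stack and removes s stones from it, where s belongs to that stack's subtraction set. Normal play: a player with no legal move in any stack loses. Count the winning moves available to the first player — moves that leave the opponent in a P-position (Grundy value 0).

4

Stack A, S = {1, 7}:
n :  0  1  2  3  4  5  6  7  8  9 10 11 12 13 14 15 16 17 18 19
G :  0  1  0  1  0  1  0  1  0  1  0  1  0  1  0  1  0  1  0  1
G_A(19) = 1.
Stack B, S = {1, 3, 5, 6}:
n :  0  1  2  3  4  5  6  7  8  9 10 11 12 13 14 15
G :  0  1  0  1  0  1  2  3  2  3  2  0  1  0  1  0
G_B(15) = 0.
Combined Grundy value = 1 ⊕ 0 = 1.
A winning move leaves total XOR = 0, i.e. changes one component's Grundy value g to g ⊕ X where X is the current total.
Stack A: need g' = 1⊕1 = 0. Options: 19−1→G=0, 19−7→G=0. Hits: 2.
Stack B: need g' = 0⊕1 = 1. Options: 15−1→G=1, 15−3→G=1, 15−5→G=2, 15−6→G=3. Hits: 2.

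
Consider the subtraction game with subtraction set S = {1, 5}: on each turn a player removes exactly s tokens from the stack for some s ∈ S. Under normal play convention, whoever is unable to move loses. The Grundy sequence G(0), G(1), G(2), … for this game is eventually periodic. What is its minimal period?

G(0) = 0
G(1) = mex{0} = 1
G(2) = mex{1} = 0
G(3) = mex{0} = 1
G(4) = mex{1} = 0
G(5) = mex{0,0} = 1
G(6) = mex{1,1} = 0
G(7) = mex{0,0} = 1
G(8) = mex{1,1} = 0
G(9) = mex{0,0} = 1
G(10) = mex{1,1} = 0
G(11) = mex{0,0} = 1
G(12) = mex{1,1} = 0
G(13) = mex{0,0} = 1
G(14) = mex{1,1} = 0
G(n+2) = G(n) holds for n = 0,…,4 (a full window of length max(S) = 5), so the sequence is purely periodic with period 2.

2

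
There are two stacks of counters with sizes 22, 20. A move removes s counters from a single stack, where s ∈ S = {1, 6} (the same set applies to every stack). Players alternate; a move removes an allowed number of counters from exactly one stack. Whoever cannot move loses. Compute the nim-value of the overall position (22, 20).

3

All stacks use S = {1, 6}:
G(0) = 0
G(1) = mex{0} = 1
G(2) = mex{1} = 0
G(3) = mex{0} = 1
G(4) = mex{1} = 0
G(5) = mex{0} = 1
G(6) = mex{1,0} = 2
G(7) = mex{2,1} = 0
G(8) = mex{0,0} = 1
G(9) = mex{1,1} = 0
G(10) = mex{0,0} = 1
G(11) = mex{1,1} = 0
G(12) = mex{0,2} = 1
G(13) = mex{1,0} = 2
G(14) = mex{2,1} = 0
G(15) = mex{0,0} = 1
G(16) = mex{1,1} = 0
G(17) = mex{0,0} = 1
G(18) = mex{1,1} = 0
G(19) = mex{0,2} = 1
G(20) = mex{1,0} = 2
G(21) = mex{2,1} = 0
G(22) = mex{0,0} = 1
Stack A: G(22) = 1.
Stack B: G(20) = 2.
Combined Grundy value = 1 ⊕ 2 = 3.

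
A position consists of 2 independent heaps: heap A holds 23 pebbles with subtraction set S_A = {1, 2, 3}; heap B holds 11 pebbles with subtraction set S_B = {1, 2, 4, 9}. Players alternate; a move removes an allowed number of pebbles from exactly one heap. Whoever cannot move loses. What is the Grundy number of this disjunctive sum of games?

Heap A, S = {1, 2, 3}:
G(0) = 0
G(1) = mex{0} = 1
G(2) = mex{1,0} = 2
G(3) = mex{2,1,0} = 3
G(4) = mex{3,2,1} = 0
G(5) = mex{0,3,2} = 1
G(6) = mex{1,0,3} = 2
G(7) = mex{2,1,0} = 3
G(8) = mex{3,2,1} = 0
G(9) = mex{0,3,2} = 1
G(10) = mex{1,0,3} = 2
G(11) = mex{2,1,0} = 3
G(12) = mex{3,2,1} = 0
G(13) = mex{0,3,2} = 1
G(14) = mex{1,0,3} = 2
G(15) = mex{2,1,0} = 3
G(16) = mex{3,2,1} = 0
G(17) = mex{0,3,2} = 1
G(18) = mex{1,0,3} = 2
G(19) = mex{2,1,0} = 3
G(20) = mex{3,2,1} = 0
G(21) = mex{0,3,2} = 1
G(22) = mex{1,0,3} = 2
G(23) = mex{2,1,0} = 3
G_A(23) = 3.
Heap B, S = {1, 2, 4, 9}:
G(0) = 0
G(1) = mex{0} = 1
G(2) = mex{1,0} = 2
G(3) = mex{2,1} = 0
G(4) = mex{0,2,0} = 1
G(5) = mex{1,0,1} = 2
G(6) = mex{2,1,2} = 0
G(7) = mex{0,2,0} = 1
G(8) = mex{1,0,1} = 2
G(9) = mex{2,1,2,0} = 3
G(10) = mex{3,2,0,1} = 4
G(11) = mex{4,3,1,2} = 0
G_B(11) = 0.
Combined Grundy value = 3 ⊕ 0 = 3.

3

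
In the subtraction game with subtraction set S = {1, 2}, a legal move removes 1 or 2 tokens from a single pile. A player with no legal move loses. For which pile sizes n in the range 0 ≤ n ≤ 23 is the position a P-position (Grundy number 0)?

0, 3, 6, 9, 12, 15, 18, 21

n :  0  1  2  3  4  5  6  7  8  9 10 11 12 13 14 15 16 17 18 19 20 21 22 23
G :  0  1  2  0  1  2  0  1  2  0  1  2  0  1  2  0  1  2  0  1  2  0  1  2
P-positions are exactly the n with G(n) = 0.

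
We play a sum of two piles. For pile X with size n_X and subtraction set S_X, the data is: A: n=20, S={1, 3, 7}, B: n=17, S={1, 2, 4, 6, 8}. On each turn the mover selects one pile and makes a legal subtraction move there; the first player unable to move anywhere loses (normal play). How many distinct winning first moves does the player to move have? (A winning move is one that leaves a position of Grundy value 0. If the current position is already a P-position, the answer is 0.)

Pile A, S = {1, 3, 7}:
G(0) = 0
G(1) = mex{0} = 1
G(2) = mex{1} = 0
G(3) = mex{0,0} = 1
G(4) = mex{1,1} = 0
G(5) = mex{0,0} = 1
G(6) = mex{1,1} = 0
G(7) = mex{0,0,0} = 1
G(8) = mex{1,1,1} = 0
G(9) = mex{0,0,0} = 1
G(10) = mex{1,1,1} = 0
G(11) = mex{0,0,0} = 1
G(12) = mex{1,1,1} = 0
G(13) = mex{0,0,0} = 1
G(14) = mex{1,1,1} = 0
G(15) = mex{0,0,0} = 1
G(16) = mex{1,1,1} = 0
G(17) = mex{0,0,0} = 1
G(18) = mex{1,1,1} = 0
G(19) = mex{0,0,0} = 1
G(20) = mex{1,1,1} = 0
G_A(20) = 0.
Pile B, S = {1, 2, 4, 6, 8}:
G(0) = 0
G(1) = mex{0} = 1
G(2) = mex{1,0} = 2
G(3) = mex{2,1} = 0
G(4) = mex{0,2,0} = 1
G(5) = mex{1,0,1} = 2
G(6) = mex{2,1,2,0} = 3
G(7) = mex{3,2,0,1} = 4
G(8) = mex{4,3,1,2,0} = 5
G(9) = mex{5,4,2,0,1} = 3
G(10) = mex{3,5,3,1,2} = 0
G(11) = mex{0,3,4,2,0} = 1
G(12) = mex{1,0,5,3,1} = 2
G(13) = mex{2,1,3,4,2} = 0
G(14) = mex{0,2,0,5,3} = 1
G(15) = mex{1,0,1,3,4} = 2
G(16) = mex{2,1,2,0,5} = 3
G(17) = mex{3,2,0,1,3} = 4
G_B(17) = 4.
Combined Grundy value = 0 ⊕ 4 = 4.
A winning move leaves total XOR = 0, i.e. changes one component's Grundy value g to g ⊕ X where X is the current total.
Pile A: need g' = 0⊕4 = 4. Options: 20−1→G=1, 20−3→G=1, 20−7→G=1. Hits: 0.
Pile B: need g' = 4⊕4 = 0. Options: 17−1→G=3, 17−2→G=2, 17−4→G=0, 17−6→G=1, 17−8→G=3. Hits: 1.

1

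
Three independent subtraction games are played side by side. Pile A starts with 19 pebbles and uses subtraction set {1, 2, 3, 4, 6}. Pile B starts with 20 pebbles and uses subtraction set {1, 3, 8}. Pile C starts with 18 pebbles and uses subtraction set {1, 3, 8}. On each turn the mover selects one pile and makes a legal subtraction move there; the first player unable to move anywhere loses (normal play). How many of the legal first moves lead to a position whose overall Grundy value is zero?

Pile A, S = {1, 2, 3, 4, 6}:
n :  0  1  2  3  4  5  6  7  8  9 10 11 12 13 14 15 16 17 18 19
G :  0  1  2  3  4  0  1  2  3  4  0  1  2  3  4  0  1  2  3  4
G_A(19) = 4.
Pile B, S = {1, 3, 8}:
n :  0  1  2  3  4  5  6  7  8  9 10 11 12 13 14 15 16 17 18 19 20
G :  0  1  0  1  0  1  0  1  2  3  2  0  1  0  1  0  1  0  1  2  3
G_B(20) = 3.
Pile C, S = {1, 3, 8}:
G(0) = 0
G(1) = mex{0} = 1
G(2) = mex{1} = 0
G(3) = mex{0,0} = 1
G(4) = mex{1,1} = 0
G(5) = mex{0,0} = 1
G(6) = mex{1,1} = 0
G(7) = mex{0,0} = 1
G(8) = mex{1,1,0} = 2
G(9) = mex{2,0,1} = 3
G(10) = mex{3,1,0} = 2
G(11) = mex{2,2,1} = 0
G(12) = mex{0,3,0} = 1
G(13) = mex{1,2,1} = 0
G(14) = mex{0,0,0} = 1
G(15) = mex{1,1,1} = 0
G(16) = mex{0,0,2} = 1
G(17) = mex{1,1,3} = 0
G(18) = mex{0,0,2} = 1
G_C(18) = 1.
Combined Grundy value = 4 ⊕ 3 ⊕ 1 = 6.
A winning move leaves total XOR = 0, i.e. changes one component's Grundy value g to g ⊕ X where X is the current total.
Pile A: need g' = 4⊕6 = 2. Options: 19−1→G=3, 19−2→G=2, 19−3→G=1, 19−4→G=0, 19−6→G=3. Hits: 1.
Pile B: need g' = 3⊕6 = 5. Options: 20−1→G=2, 20−3→G=0, 20−8→G=1. Hits: 0.
Pile C: need g' = 1⊕6 = 7. Options: 18−1→G=0, 18−3→G=0, 18−8→G=2. Hits: 0.

1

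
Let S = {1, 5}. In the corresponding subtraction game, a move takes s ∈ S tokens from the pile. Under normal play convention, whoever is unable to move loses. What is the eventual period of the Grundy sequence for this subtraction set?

n :  0  1  2  3  4  5  6  7  8  9 10 11 12 13 14
G :  0  1  0  1  0  1  0  1  0  1  0  1  0  1  0
G(n+2) = G(n) holds for n = 0,…,4 (a full window of length max(S) = 5), so the sequence is purely periodic with period 2.

2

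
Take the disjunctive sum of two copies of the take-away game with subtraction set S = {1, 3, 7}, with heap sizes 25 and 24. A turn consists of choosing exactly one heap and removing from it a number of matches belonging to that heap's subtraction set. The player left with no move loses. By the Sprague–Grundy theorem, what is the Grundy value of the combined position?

All heaps use S = {1, 3, 7}:
G(0) = 0
G(1) = mex{0} = 1
G(2) = mex{1} = 0
G(3) = mex{0,0} = 1
G(4) = mex{1,1} = 0
G(5) = mex{0,0} = 1
G(6) = mex{1,1} = 0
G(7) = mex{0,0,0} = 1
G(8) = mex{1,1,1} = 0
G(9) = mex{0,0,0} = 1
G(10) = mex{1,1,1} = 0
G(11) = mex{0,0,0} = 1
G(12) = mex{1,1,1} = 0
G(13) = mex{0,0,0} = 1
G(14) = mex{1,1,1} = 0
G(15) = mex{0,0,0} = 1
G(16) = mex{1,1,1} = 0
G(17) = mex{0,0,0} = 1
G(18) = mex{1,1,1} = 0
G(19) = mex{0,0,0} = 1
G(20) = mex{1,1,1} = 0
G(21) = mex{0,0,0} = 1
G(22) = mex{1,1,1} = 0
G(23) = mex{0,0,0} = 1
G(24) = mex{1,1,1} = 0
G(25) = mex{0,0,0} = 1
Heap A: G(25) = 1.
Heap B: G(24) = 0.
Combined Grundy value = 1 ⊕ 0 = 1.

1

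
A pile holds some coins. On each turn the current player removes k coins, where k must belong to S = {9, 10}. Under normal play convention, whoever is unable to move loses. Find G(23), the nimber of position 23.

0

n :  0  1  2  3  4  5  6  7  8  9 10 11 12 13 14 15 16 17 18 19 20 21 22 23
G :  0  0  0  0  0  0  0  0  0  1  1  1  1  1  1  1  1  1  2  0  0  0  0  0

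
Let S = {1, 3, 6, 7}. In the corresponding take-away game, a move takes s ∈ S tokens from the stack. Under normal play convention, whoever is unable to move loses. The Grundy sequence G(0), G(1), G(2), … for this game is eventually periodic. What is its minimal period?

n :  0  1  2  3  4  5  6  7  8  9 10 11 12 13 14 15 16 17 18 19 20 21 22 23 24 25
G :  0  1  0  1  0  1  2  3  2  3  2  3  0  1  0  1  0  1  2  3  2  3  2  3  0  1
G(n+12) = G(n) holds for n = 0,…,6 (a full window of length max(S) = 7), so the sequence is purely periodic with period 12.

12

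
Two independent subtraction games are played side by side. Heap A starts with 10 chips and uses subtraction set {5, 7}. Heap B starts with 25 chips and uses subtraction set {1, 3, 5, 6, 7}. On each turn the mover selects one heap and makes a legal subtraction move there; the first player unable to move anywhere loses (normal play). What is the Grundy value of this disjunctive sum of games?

3

Heap A, S = {5, 7}:
n :  0  1  2  3  4  5  6  7  8  9 10
G :  0  0  0  0  0  1  1  1  1  1  2
G_A(10) = 2.
Heap B, S = {1, 3, 5, 6, 7}:
G(0) = 0
G(1) = mex{0} = 1
G(2) = mex{1} = 0
G(3) = mex{0,0} = 1
G(4) = mex{1,1} = 0
G(5) = mex{0,0,0} = 1
G(6) = mex{1,1,1,0} = 2
G(7) = mex{2,0,0,1,0} = 3
G(8) = mex{3,1,1,0,1} = 2
G(9) = mex{2,2,0,1,0} = 3
G(10) = mex{3,3,1,0,1} = 2
G(11) = mex{2,2,2,1,0} = 3
G(12) = mex{3,3,3,2,1} = 0
G(13) = mex{0,2,2,3,2} = 1
G(14) = mex{1,3,3,2,3} = 0
G(15) = mex{0,0,2,3,2} = 1
G(16) = mex{1,1,3,2,3} = 0
G(17) = mex{0,0,0,3,2} = 1
G(18) = mex{1,1,1,0,3} = 2
G(19) = mex{2,0,0,1,0} = 3
G(20) = mex{3,1,1,0,1} = 2
G(21) = mex{2,2,0,1,0} = 3
G(22) = mex{3,3,1,0,1} = 2
G(23) = mex{2,2,2,1,0} = 3
G(24) = mex{3,3,3,2,1} = 0
G(25) = mex{0,2,2,3,2} = 1
G_B(25) = 1.
Combined Grundy value = 2 ⊕ 1 = 3.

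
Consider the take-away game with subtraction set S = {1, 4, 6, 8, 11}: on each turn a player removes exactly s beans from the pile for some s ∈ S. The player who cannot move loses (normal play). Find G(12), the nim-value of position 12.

0

G(0) = 0
G(1) = mex{0} = 1
G(2) = mex{1} = 0
G(3) = mex{0} = 1
G(4) = mex{1,0} = 2
G(5) = mex{2,1} = 0
G(6) = mex{0,0,0} = 1
G(7) = mex{1,1,1} = 0
G(8) = mex{0,2,0,0} = 1
G(9) = mex{1,0,1,1} = 2
G(10) = mex{2,1,2,0} = 3
G(11) = mex{3,0,0,1,0} = 2
G(12) = mex{2,1,1,2,1} = 0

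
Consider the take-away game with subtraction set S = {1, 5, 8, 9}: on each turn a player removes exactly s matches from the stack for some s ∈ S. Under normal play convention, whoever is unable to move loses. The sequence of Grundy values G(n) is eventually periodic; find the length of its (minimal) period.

G(0) = 0
G(1) = mex{0} = 1
G(2) = mex{1} = 0
G(3) = mex{0} = 1
G(4) = mex{1} = 0
G(5) = mex{0,0} = 1
G(6) = mex{1,1} = 0
G(7) = mex{0,0} = 1
G(8) = mex{1,1,0} = 2
G(9) = mex{2,0,1,0} = 3
G(10) = mex{3,1,0,1} = 2
G(11) = mex{2,0,1,0} = 3
G(12) = mex{3,1,0,1} = 2
G(13) = mex{2,2,1,0} = 3
G(14) = mex{3,3,0,1} = 2
G(15) = mex{2,2,1,0} = 3
G(16) = mex{3,3,2,1} = 0
G(17) = mex{0,2,3,2} = 1
G(18) = mex{1,3,2,3} = 0
G(19) = mex{0,2,3,2} = 1
G(20) = mex{1,3,2,3} = 0
G(21) = mex{0,0,3,2} = 1
G(22) = mex{1,1,2,3} = 0
G(23) = mex{0,0,3,2} = 1
G(24) = mex{1,1,0,3} = 2
G(25) = mex{2,0,1,0} = 3
G(26) = mex{3,1,0,1} = 2
G(27) = mex{2,0,1,0} = 3
G(28) = mex{3,1,0,1} = 2
G(29) = mex{2,2,1,0} = 3
G(30) = mex{3,3,0,1} = 2
G(31) = mex{2,2,1,0} = 3
G(32) = mex{3,3,2,1} = 0
G(33) = mex{0,2,3,2} = 1
G(n+16) = G(n) holds for n = 0,…,8 (a full window of length max(S) = 9), so the sequence is purely periodic with period 16.

16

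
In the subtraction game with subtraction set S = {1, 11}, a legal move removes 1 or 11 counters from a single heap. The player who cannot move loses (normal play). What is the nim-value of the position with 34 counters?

G(0) = 0
G(1) = mex{0} = 1
G(2) = mex{1} = 0
G(3) = mex{0} = 1
G(4) = mex{1} = 0
G(5) = mex{0} = 1
G(6) = mex{1} = 0
G(7) = mex{0} = 1
G(8) = mex{1} = 0
G(9) = mex{0} = 1
G(10) = mex{1} = 0
G(11) = mex{0,0} = 1
G(12) = mex{1,1} = 0
G(13) = mex{0,0} = 1
G(14) = mex{1,1} = 0
G(15) = mex{0,0} = 1
G(16) = mex{1,1} = 0
G(17) = mex{0,0} = 1
G(18) = mex{1,1} = 0
G(19) = mex{0,0} = 1
G(20) = mex{1,1} = 0
G(21) = mex{0,0} = 1
G(22) = mex{1,1} = 0
G(23) = mex{0,0} = 1
G(24) = mex{1,1} = 0
G(25) = mex{0,0} = 1
G(26) = mex{1,1} = 0
G(27) = mex{0,0} = 1
G(28) = mex{1,1} = 0
G(29) = mex{0,0} = 1
G(30) = mex{1,1} = 0
G(31) = mex{0,0} = 1
G(32) = mex{1,1} = 0
G(33) = mex{0,0} = 1
G(34) = mex{1,1} = 0

0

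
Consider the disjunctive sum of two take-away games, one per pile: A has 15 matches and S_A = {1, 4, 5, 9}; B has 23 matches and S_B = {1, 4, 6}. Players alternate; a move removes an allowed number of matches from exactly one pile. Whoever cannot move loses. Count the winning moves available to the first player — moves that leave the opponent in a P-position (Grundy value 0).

1

Pile A, S = {1, 4, 5, 9}:
G(0) = 0
G(1) = mex{0} = 1
G(2) = mex{1} = 0
G(3) = mex{0} = 1
G(4) = mex{1,0} = 2
G(5) = mex{2,1,0} = 3
G(6) = mex{3,0,1} = 2
G(7) = mex{2,1,0} = 3
G(8) = mex{3,2,1} = 0
G(9) = mex{0,3,2,0} = 1
G(10) = mex{1,2,3,1} = 0
G(11) = mex{0,3,2,0} = 1
G(12) = mex{1,0,3,1} = 2
G(13) = mex{2,1,0,2} = 3
G(14) = mex{3,0,1,3} = 2
G(15) = mex{2,1,0,2} = 3
G_A(15) = 3.
Pile B, S = {1, 4, 6}:
n :  0  1  2  3  4  5  6  7  8  9 10 11 12 13 14 15 16 17 18 19 20 21 22 23
G :  0  1  0  1  2  0  1  0  1  2  0  1  0  1  2  0  1  0  1  2  0  1  0  1
G_B(23) = 1.
Combined Grundy value = 3 ⊕ 1 = 2.
A winning move leaves total XOR = 0, i.e. changes one component's Grundy value g to g ⊕ X where X is the current total.
Pile A: need g' = 3⊕2 = 1. Options: 15−1→G=2, 15−4→G=1, 15−5→G=0, 15−9→G=2. Hits: 1.
Pile B: need g' = 1⊕2 = 3. Options: 23−1→G=0, 23−4→G=2, 23−6→G=0. Hits: 0.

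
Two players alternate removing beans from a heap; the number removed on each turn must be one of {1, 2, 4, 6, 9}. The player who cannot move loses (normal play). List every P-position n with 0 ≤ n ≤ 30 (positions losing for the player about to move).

G(0) = 0
G(1) = mex{0} = 1
G(2) = mex{1,0} = 2
G(3) = mex{2,1} = 0
G(4) = mex{0,2,0} = 1
G(5) = mex{1,0,1} = 2
G(6) = mex{2,1,2,0} = 3
G(7) = mex{3,2,0,1} = 4
G(8) = mex{4,3,1,2} = 0
G(9) = mex{0,4,2,0,0} = 1
G(10) = mex{1,0,3,1,1} = 2
G(11) = mex{2,1,4,2,2} = 0
G(12) = mex{0,2,0,3,0} = 1
G(13) = mex{1,0,1,4,1} = 2
G(14) = mex{2,1,2,0,2} = 3
G(15) = mex{3,2,0,1,3} = 4
G(16) = mex{4,3,1,2,4} = 0
G(17) = mex{0,4,2,0,0} = 1
G(18) = mex{1,0,3,1,1} = 2
G(19) = mex{2,1,4,2,2} = 0
G(20) = mex{0,2,0,3,0} = 1
G(21) = mex{1,0,1,4,1} = 2
G(22) = mex{2,1,2,0,2} = 3
G(23) = mex{3,2,0,1,3} = 4
G(24) = mex{4,3,1,2,4} = 0
G(25) = mex{0,4,2,0,0} = 1
G(26) = mex{1,0,3,1,1} = 2
G(27) = mex{2,1,4,2,2} = 0
G(28) = mex{0,2,0,3,0} = 1
G(29) = mex{1,0,1,4,1} = 2
G(30) = mex{2,1,2,0,2} = 3
P-positions are exactly the n with G(n) = 0.

0, 3, 8, 11, 16, 19, 24, 27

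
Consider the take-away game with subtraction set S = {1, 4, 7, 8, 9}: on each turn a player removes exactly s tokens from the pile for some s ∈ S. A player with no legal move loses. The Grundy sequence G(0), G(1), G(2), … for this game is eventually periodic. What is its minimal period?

G(0) = 0
G(1) = mex{0} = 1
G(2) = mex{1} = 0
G(3) = mex{0} = 1
G(4) = mex{1,0} = 2
G(5) = mex{2,1} = 0
G(6) = mex{0,0} = 1
G(7) = mex{1,1,0} = 2
G(8) = mex{2,2,1,0} = 3
G(9) = mex{3,0,0,1,0} = 2
G(10) = mex{2,1,1,0,1} = 3
G(11) = mex{3,2,2,1,0} = 4
G(12) = mex{4,3,0,2,1} = 5
G(13) = mex{5,2,1,0,2} = 3
G(14) = mex{3,3,2,1,0} = 4
G(15) = mex{4,4,3,2,1} = 0
G(16) = mex{0,5,2,3,2} = 1
G(17) = mex{1,3,3,2,3} = 0
G(18) = mex{0,4,4,3,2} = 1
G(19) = mex{1,0,5,4,3} = 2
G(20) = mex{2,1,3,5,4} = 0
G(21) = mex{0,0,4,3,5} = 1
G(22) = mex{1,1,0,4,3} = 2
G(23) = mex{2,2,1,0,4} = 3
G(24) = mex{3,0,0,1,0} = 2
G(25) = mex{2,1,1,0,1} = 3
G(26) = mex{3,2,2,1,0} = 4
G(27) = mex{4,3,0,2,1} = 5
G(28) = mex{5,2,1,0,2} = 3
G(29) = mex{3,3,2,1,0} = 4
G(30) = mex{4,4,3,2,1} = 0
G(31) = mex{0,5,2,3,2} = 1
G(n+15) = G(n) holds for n = 0,…,8 (a full window of length max(S) = 9), so the sequence is purely periodic with period 15.

15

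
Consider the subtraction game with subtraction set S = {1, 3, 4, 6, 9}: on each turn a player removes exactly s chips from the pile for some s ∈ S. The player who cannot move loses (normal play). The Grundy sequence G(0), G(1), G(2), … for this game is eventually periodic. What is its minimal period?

12

G(0) = 0
G(1) = mex{0} = 1
G(2) = mex{1} = 0
G(3) = mex{0,0} = 1
G(4) = mex{1,1,0} = 2
G(5) = mex{2,0,1} = 3
G(6) = mex{3,1,0,0} = 2
G(7) = mex{2,2,1,1} = 0
G(8) = mex{0,3,2,0} = 1
G(9) = mex{1,2,3,1,0} = 4
G(10) = mex{4,0,2,2,1} = 3
G(11) = mex{3,1,0,3,0} = 2
G(12) = mex{2,4,1,2,1} = 0
G(13) = mex{0,3,4,0,2} = 1
G(14) = mex{1,2,3,1,3} = 0
G(15) = mex{0,0,2,4,2} = 1
G(16) = mex{1,1,0,3,0} = 2
G(17) = mex{2,0,1,2,1} = 3
G(18) = mex{3,1,0,0,4} = 2
G(19) = mex{2,2,1,1,3} = 0
G(20) = mex{0,3,2,0,2} = 1
G(21) = mex{1,2,3,1,0} = 4
G(22) = mex{4,0,2,2,1} = 3
G(23) = mex{3,1,0,3,0} = 2
G(24) = mex{2,4,1,2,1} = 0
G(25) = mex{0,3,4,0,2} = 1
G(n+12) = G(n) holds for n = 0,…,8 (a full window of length max(S) = 9), so the sequence is purely periodic with period 12.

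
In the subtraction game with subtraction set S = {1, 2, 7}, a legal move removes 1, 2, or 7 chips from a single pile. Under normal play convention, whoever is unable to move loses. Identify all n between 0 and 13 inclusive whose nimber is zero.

n :  0  1  2  3  4  5  6  7  8  9 10 11 12 13
G :  0  1  2  0  1  2  0  1  2  0  1  2  0  1
P-positions are exactly the n with G(n) = 0.

0, 3, 6, 9, 12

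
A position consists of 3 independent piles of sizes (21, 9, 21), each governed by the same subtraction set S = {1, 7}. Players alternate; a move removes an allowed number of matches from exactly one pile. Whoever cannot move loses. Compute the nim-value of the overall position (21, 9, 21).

All piles use S = {1, 7}:
G(0) = 0
G(1) = mex{0} = 1
G(2) = mex{1} = 0
G(3) = mex{0} = 1
G(4) = mex{1} = 0
G(5) = mex{0} = 1
G(6) = mex{1} = 0
G(7) = mex{0,0} = 1
G(8) = mex{1,1} = 0
G(9) = mex{0,0} = 1
G(10) = mex{1,1} = 0
G(11) = mex{0,0} = 1
G(12) = mex{1,1} = 0
G(13) = mex{0,0} = 1
G(14) = mex{1,1} = 0
G(15) = mex{0,0} = 1
G(16) = mex{1,1} = 0
G(17) = mex{0,0} = 1
G(18) = mex{1,1} = 0
G(19) = mex{0,0} = 1
G(20) = mex{1,1} = 0
G(21) = mex{0,0} = 1
Pile A: G(21) = 1.
Pile B: G(9) = 1.
Pile C: G(21) = 1.
Combined Grundy value = 1 ⊕ 1 ⊕ 1 = 1.

1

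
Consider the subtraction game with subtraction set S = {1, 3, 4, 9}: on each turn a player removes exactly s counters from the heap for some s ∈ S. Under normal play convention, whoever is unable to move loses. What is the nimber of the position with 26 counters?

0

G(0) = 0
G(1) = mex{0} = 1
G(2) = mex{1} = 0
G(3) = mex{0,0} = 1
G(4) = mex{1,1,0} = 2
G(5) = mex{2,0,1} = 3
G(6) = mex{3,1,0} = 2
G(7) = mex{2,2,1} = 0
G(8) = mex{0,3,2} = 1
G(9) = mex{1,2,3,0} = 4
G(10) = mex{4,0,2,1} = 3
G(11) = mex{3,1,0,0} = 2
G(12) = mex{2,4,1,1} = 0
G(13) = mex{0,3,4,2} = 1
G(14) = mex{1,2,3,3} = 0
G(15) = mex{0,0,2,2} = 1
G(16) = mex{1,1,0,0} = 2
G(17) = mex{2,0,1,1} = 3
G(18) = mex{3,1,0,4} = 2
G(19) = mex{2,2,1,3} = 0
G(20) = mex{0,3,2,2} = 1
G(21) = mex{1,2,3,0} = 4
G(22) = mex{4,0,2,1} = 3
G(23) = mex{3,1,0,0} = 2
G(24) = mex{2,4,1,1} = 0
G(25) = mex{0,3,4,2} = 1
G(26) = mex{1,2,3,3} = 0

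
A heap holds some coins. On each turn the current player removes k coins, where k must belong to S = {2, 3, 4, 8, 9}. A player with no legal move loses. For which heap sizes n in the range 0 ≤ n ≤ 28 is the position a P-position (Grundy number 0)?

0, 1, 6, 7, 12, 13, 18, 19, 24, 25

G(0) = 0
G(1) = mex{} = 0
G(2) = mex{0} = 1
G(3) = mex{0,0} = 1
G(4) = mex{1,0,0} = 2
G(5) = mex{1,1,0} = 2
G(6) = mex{2,1,1} = 0
G(7) = mex{2,2,1} = 0
G(8) = mex{0,2,2,0} = 1
G(9) = mex{0,0,2,0,0} = 1
G(10) = mex{1,0,0,1,0} = 2
G(11) = mex{1,1,0,1,1} = 2
G(12) = mex{2,1,1,2,1} = 0
G(13) = mex{2,2,1,2,2} = 0
G(14) = mex{0,2,2,0,2} = 1
G(15) = mex{0,0,2,0,0} = 1
G(16) = mex{1,0,0,1,0} = 2
G(17) = mex{1,1,0,1,1} = 2
G(18) = mex{2,1,1,2,1} = 0
G(19) = mex{2,2,1,2,2} = 0
G(20) = mex{0,2,2,0,2} = 1
G(21) = mex{0,0,2,0,0} = 1
G(22) = mex{1,0,0,1,0} = 2
G(23) = mex{1,1,0,1,1} = 2
G(24) = mex{2,1,1,2,1} = 0
G(25) = mex{2,2,1,2,2} = 0
G(26) = mex{0,2,2,0,2} = 1
G(27) = mex{0,0,2,0,0} = 1
G(28) = mex{1,0,0,1,0} = 2
P-positions are exactly the n with G(n) = 0.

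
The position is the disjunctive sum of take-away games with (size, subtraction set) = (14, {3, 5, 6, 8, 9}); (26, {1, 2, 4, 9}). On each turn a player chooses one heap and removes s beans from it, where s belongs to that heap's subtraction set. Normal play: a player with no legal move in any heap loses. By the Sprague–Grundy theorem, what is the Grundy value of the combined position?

Heap A, S = {3, 5, 6, 8, 9}:
G(0) = 0
G(1) = mex{} = 0
G(2) = mex{} = 0
G(3) = mex{0} = 1
G(4) = mex{0} = 1
G(5) = mex{0,0} = 1
G(6) = mex{1,0,0} = 2
G(7) = mex{1,0,0} = 2
G(8) = mex{1,1,0,0} = 2
G(9) = mex{2,1,1,0,0} = 3
G(10) = mex{2,1,1,0,0} = 3
G(11) = mex{2,2,1,1,0} = 3
G(12) = mex{3,2,2,1,1} = 0
G(13) = mex{3,2,2,1,1} = 0
G(14) = mex{3,3,2,2,1} = 0
G_A(14) = 0.
Heap B, S = {1, 2, 4, 9}:
n :  0  1  2  3  4  5  6  7  8  9 10 11 12 13 14 15 16 17 18 19 20 21 22 23 24 25 26
G :  0  1  2  0  1  2  0  1  2  3  4  0  1  2  0  1  2  0  1  2  3  4  0  1  2  0  1
G_B(26) = 1.
Combined Grundy value = 0 ⊕ 1 = 1.

1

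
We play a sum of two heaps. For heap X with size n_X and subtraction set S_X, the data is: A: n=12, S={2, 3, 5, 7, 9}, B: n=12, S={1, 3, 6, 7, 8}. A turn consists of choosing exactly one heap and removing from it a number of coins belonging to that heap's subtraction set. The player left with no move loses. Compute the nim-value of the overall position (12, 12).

4

Heap A, S = {2, 3, 5, 7, 9}:
G(0) = 0
G(1) = mex{} = 0
G(2) = mex{0} = 1
G(3) = mex{0,0} = 1
G(4) = mex{1,0} = 2
G(5) = mex{1,1,0} = 2
G(6) = mex{2,1,0} = 3
G(7) = mex{2,2,1,0} = 3
G(8) = mex{3,2,1,0} = 4
G(9) = mex{3,3,2,1,0} = 4
G(10) = mex{4,3,2,1,0} = 5
G(11) = mex{4,4,3,2,1} = 0
G(12) = mex{5,4,3,2,1} = 0
G_A(12) = 0.
Heap B, S = {1, 3, 6, 7, 8}:
n :  0  1  2  3  4  5  6  7  8  9 10 11 12
G :  0  1  0  1  0  1  2  3  2  3  2  3  4
G_B(12) = 4.
Combined Grundy value = 0 ⊕ 4 = 4.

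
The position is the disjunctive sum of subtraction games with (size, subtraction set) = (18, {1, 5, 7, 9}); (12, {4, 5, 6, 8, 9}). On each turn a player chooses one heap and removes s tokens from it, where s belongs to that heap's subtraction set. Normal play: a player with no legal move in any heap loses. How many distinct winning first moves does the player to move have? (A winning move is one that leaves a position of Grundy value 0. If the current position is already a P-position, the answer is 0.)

1

Heap A, S = {1, 5, 7, 9}:
G(0) = 0
G(1) = mex{0} = 1
G(2) = mex{1} = 0
G(3) = mex{0} = 1
G(4) = mex{1} = 0
G(5) = mex{0,0} = 1
G(6) = mex{1,1} = 0
G(7) = mex{0,0,0} = 1
G(8) = mex{1,1,1} = 0
G(9) = mex{0,0,0,0} = 1
G(10) = mex{1,1,1,1} = 0
G(11) = mex{0,0,0,0} = 1
G(12) = mex{1,1,1,1} = 0
G(13) = mex{0,0,0,0} = 1
G(14) = mex{1,1,1,1} = 0
G(15) = mex{0,0,0,0} = 1
G(16) = mex{1,1,1,1} = 0
G(17) = mex{0,0,0,0} = 1
G(18) = mex{1,1,1,1} = 0
G_A(18) = 0.
Heap B, S = {4, 5, 6, 8, 9}:
G(0) = 0
G(1) = mex{} = 0
G(2) = mex{} = 0
G(3) = mex{} = 0
G(4) = mex{0} = 1
G(5) = mex{0,0} = 1
G(6) = mex{0,0,0} = 1
G(7) = mex{0,0,0} = 1
G(8) = mex{1,0,0,0} = 2
G(9) = mex{1,1,0,0,0} = 2
G(10) = mex{1,1,1,0,0} = 2
G(11) = mex{1,1,1,0,0} = 2
G(12) = mex{2,1,1,1,0} = 3
G_B(12) = 3.
Combined Grundy value = 0 ⊕ 3 = 3.
A winning move leaves total XOR = 0, i.e. changes one component's Grundy value g to g ⊕ X where X is the current total.
Heap A: need g' = 0⊕3 = 3. Options: 18−1→G=1, 18−5→G=1, 18−7→G=1, 18−9→G=1. Hits: 0.
Heap B: need g' = 3⊕3 = 0. Options: 12−4→G=2, 12−5→G=1, 12−6→G=1, 12−8→G=1, 12−9→G=0. Hits: 1.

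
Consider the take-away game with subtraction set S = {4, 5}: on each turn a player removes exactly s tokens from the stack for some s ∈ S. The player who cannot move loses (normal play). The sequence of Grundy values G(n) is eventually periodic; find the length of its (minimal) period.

n :  0  1  2  3  4  5  6  7  8  9 10 11 12 13 14 15 16 17 18 19
G :  0  0  0  0  1  1  1  1  2  0  0  0  0  1  1  1  1  2  0  0
G(n+9) = G(n) holds for n = 0,…,4 (a full window of length max(S) = 5), so the sequence is purely periodic with period 9.

9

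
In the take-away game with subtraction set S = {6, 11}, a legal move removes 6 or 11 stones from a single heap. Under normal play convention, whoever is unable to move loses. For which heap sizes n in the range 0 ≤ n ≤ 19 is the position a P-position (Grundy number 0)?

0, 1, 2, 3, 4, 5, 17, 18, 19

G(0) = 0
G(1) = mex{} = 0
G(2) = mex{} = 0
G(3) = mex{} = 0
G(4) = mex{} = 0
G(5) = mex{} = 0
G(6) = mex{0} = 1
G(7) = mex{0} = 1
G(8) = mex{0} = 1
G(9) = mex{0} = 1
G(10) = mex{0} = 1
G(11) = mex{0,0} = 1
G(12) = mex{1,0} = 2
G(13) = mex{1,0} = 2
G(14) = mex{1,0} = 2
G(15) = mex{1,0} = 2
G(16) = mex{1,0} = 2
G(17) = mex{1,1} = 0
G(18) = mex{2,1} = 0
G(19) = mex{2,1} = 0
P-positions are exactly the n with G(n) = 0.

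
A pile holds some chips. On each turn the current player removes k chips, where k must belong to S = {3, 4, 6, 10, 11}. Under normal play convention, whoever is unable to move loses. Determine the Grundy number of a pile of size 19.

G(0) = 0
G(1) = mex{} = 0
G(2) = mex{} = 0
G(3) = mex{0} = 1
G(4) = mex{0,0} = 1
G(5) = mex{0,0} = 1
G(6) = mex{1,0,0} = 2
G(7) = mex{1,1,0} = 2
G(8) = mex{1,1,0} = 2
G(9) = mex{2,1,1} = 0
G(10) = mex{2,2,1,0} = 3
G(11) = mex{2,2,1,0,0} = 3
G(12) = mex{0,2,2,0,0} = 1
G(13) = mex{3,0,2,1,0} = 4
G(14) = mex{3,3,2,1,1} = 0
G(15) = mex{1,3,0,1,1} = 2
G(16) = mex{4,1,3,2,1} = 0
G(17) = mex{0,4,3,2,2} = 1
G(18) = mex{2,0,1,2,2} = 3
G(19) = mex{0,2,4,0,2} = 1

1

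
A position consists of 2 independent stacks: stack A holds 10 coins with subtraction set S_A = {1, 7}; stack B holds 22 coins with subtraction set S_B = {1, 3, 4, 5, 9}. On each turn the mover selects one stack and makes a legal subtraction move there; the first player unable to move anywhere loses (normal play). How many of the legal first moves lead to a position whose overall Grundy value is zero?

Stack A, S = {1, 7}:
G(0) = 0
G(1) = mex{0} = 1
G(2) = mex{1} = 0
G(3) = mex{0} = 1
G(4) = mex{1} = 0
G(5) = mex{0} = 1
G(6) = mex{1} = 0
G(7) = mex{0,0} = 1
G(8) = mex{1,1} = 0
G(9) = mex{0,0} = 1
G(10) = mex{1,1} = 0
G_A(10) = 0.
Stack B, S = {1, 3, 4, 5, 9}:
n :  0  1  2  3  4  5  6  7  8  9 10 11 12 13 14 15 16 17 18 19 20 21 22
G :  0  1  0  1  2  3  2  3  0  1  0  1  2  3  2  3  0  1  0  1  2  3  2
G_B(22) = 2.
Combined Grundy value = 0 ⊕ 2 = 2.
A winning move leaves total XOR = 0, i.e. changes one component's Grundy value g to g ⊕ X where X is the current total.
Stack A: need g' = 0⊕2 = 2. Options: 10−1→G=1, 10−7→G=1. Hits: 0.
Stack B: need g' = 2⊕2 = 0. Options: 22−1→G=3, 22−3→G=1, 22−4→G=0, 22−5→G=1, 22−9→G=3. Hits: 1.

1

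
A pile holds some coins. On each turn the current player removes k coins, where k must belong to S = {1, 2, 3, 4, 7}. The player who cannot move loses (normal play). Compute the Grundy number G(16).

1

G(0) = 0
G(1) = mex{0} = 1
G(2) = mex{1,0} = 2
G(3) = mex{2,1,0} = 3
G(4) = mex{3,2,1,0} = 4
G(5) = mex{4,3,2,1} = 0
G(6) = mex{0,4,3,2} = 1
G(7) = mex{1,0,4,3,0} = 2
G(8) = mex{2,1,0,4,1} = 3
G(9) = mex{3,2,1,0,2} = 4
G(10) = mex{4,3,2,1,3} = 0
G(11) = mex{0,4,3,2,4} = 1
G(12) = mex{1,0,4,3,0} = 2
G(13) = mex{2,1,0,4,1} = 3
G(14) = mex{3,2,1,0,2} = 4
G(15) = mex{4,3,2,1,3} = 0
G(16) = mex{0,4,3,2,4} = 1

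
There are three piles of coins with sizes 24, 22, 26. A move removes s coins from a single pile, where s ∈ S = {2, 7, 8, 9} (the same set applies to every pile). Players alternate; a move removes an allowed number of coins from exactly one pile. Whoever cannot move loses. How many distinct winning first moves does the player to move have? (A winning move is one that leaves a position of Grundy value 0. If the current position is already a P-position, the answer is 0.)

0

All piles use S = {2, 7, 8, 9}:
G(0) = 0
G(1) = mex{} = 0
G(2) = mex{0} = 1
G(3) = mex{0} = 1
G(4) = mex{1} = 0
G(5) = mex{1} = 0
G(6) = mex{0} = 1
G(7) = mex{0,0} = 1
G(8) = mex{1,0,0} = 2
G(9) = mex{1,1,0,0} = 2
G(10) = mex{2,1,1,0} = 3
G(11) = mex{2,0,1,1} = 3
G(12) = mex{3,0,0,1} = 2
G(13) = mex{3,1,0,0} = 2
G(14) = mex{2,1,1,0} = 3
G(15) = mex{2,2,1,1} = 0
G(16) = mex{3,2,2,1} = 0
G(17) = mex{0,3,2,2} = 1
G(18) = mex{0,3,3,2} = 1
G(19) = mex{1,2,3,3} = 0
G(20) = mex{1,2,2,3} = 0
G(21) = mex{0,3,2,2} = 1
G(22) = mex{0,0,3,2} = 1
G(23) = mex{1,0,0,3} = 2
G(24) = mex{1,1,0,0} = 2
G(25) = mex{2,1,1,0} = 3
G(26) = mex{2,0,1,1} = 3
Pile A: G(24) = 2.
Pile B: G(22) = 1.
Pile C: G(26) = 3.
Combined Grundy value = 2 ⊕ 1 ⊕ 3 = 0.
A winning move leaves total XOR = 0, i.e. changes one component's Grundy value g to g ⊕ X where X is the current total.
Pile A: target g' = 2⊕0 = 2, but every legal move changes the Grundy value (mex property), so 0 moves.
Pile B: target g' = 1⊕0 = 1, but every legal move changes the Grundy value (mex property), so 0 moves.
Pile C: target g' = 3⊕0 = 3, but every legal move changes the Grundy value (mex property), so 0 moves.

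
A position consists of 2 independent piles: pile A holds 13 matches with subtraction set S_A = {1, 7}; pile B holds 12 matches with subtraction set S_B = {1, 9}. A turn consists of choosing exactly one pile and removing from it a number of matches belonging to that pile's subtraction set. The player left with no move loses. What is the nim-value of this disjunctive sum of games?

1

Pile A, S = {1, 7}:
G(0) = 0
G(1) = mex{0} = 1
G(2) = mex{1} = 0
G(3) = mex{0} = 1
G(4) = mex{1} = 0
G(5) = mex{0} = 1
G(6) = mex{1} = 0
G(7) = mex{0,0} = 1
G(8) = mex{1,1} = 0
G(9) = mex{0,0} = 1
G(10) = mex{1,1} = 0
G(11) = mex{0,0} = 1
G(12) = mex{1,1} = 0
G(13) = mex{0,0} = 1
G_A(13) = 1.
Pile B, S = {1, 9}:
n :  0  1  2  3  4  5  6  7  8  9 10 11 12
G :  0  1  0  1  0  1  0  1  0  1  0  1  0
G_B(12) = 0.
Combined Grundy value = 1 ⊕ 0 = 1.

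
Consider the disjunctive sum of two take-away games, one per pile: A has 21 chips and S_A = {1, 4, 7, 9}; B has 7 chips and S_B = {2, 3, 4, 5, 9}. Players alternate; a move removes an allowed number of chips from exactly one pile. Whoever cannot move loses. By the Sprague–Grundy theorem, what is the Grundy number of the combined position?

0

Pile A, S = {1, 4, 7, 9}:
G(0) = 0
G(1) = mex{0} = 1
G(2) = mex{1} = 0
G(3) = mex{0} = 1
G(4) = mex{1,0} = 2
G(5) = mex{2,1} = 0
G(6) = mex{0,0} = 1
G(7) = mex{1,1,0} = 2
G(8) = mex{2,2,1} = 0
G(9) = mex{0,0,0,0} = 1
G(10) = mex{1,1,1,1} = 0
G(11) = mex{0,2,2,0} = 1
G(12) = mex{1,0,0,1} = 2
G(13) = mex{2,1,1,2} = 0
G(14) = mex{0,0,2,0} = 1
G(15) = mex{1,1,0,1} = 2
G(16) = mex{2,2,1,2} = 0
G(17) = mex{0,0,0,0} = 1
G(18) = mex{1,1,1,1} = 0
G(19) = mex{0,2,2,0} = 1
G(20) = mex{1,0,0,1} = 2
G(21) = mex{2,1,1,2} = 0
G_A(21) = 0.
Pile B, S = {2, 3, 4, 5, 9}:
n : 0 1 2 3 4 5 6 7
G : 0 0 1 1 2 2 3 0
G_B(7) = 0.
Combined Grundy value = 0 ⊕ 0 = 0.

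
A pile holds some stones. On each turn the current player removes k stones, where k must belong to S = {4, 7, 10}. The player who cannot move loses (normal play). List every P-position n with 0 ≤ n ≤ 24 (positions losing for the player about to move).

G(0) = 0
G(1) = mex{} = 0
G(2) = mex{} = 0
G(3) = mex{} = 0
G(4) = mex{0} = 1
G(5) = mex{0} = 1
G(6) = mex{0} = 1
G(7) = mex{0,0} = 1
G(8) = mex{1,0} = 2
G(9) = mex{1,0} = 2
G(10) = mex{1,0,0} = 2
G(11) = mex{1,1,0} = 2
G(12) = mex{2,1,0} = 3
G(13) = mex{2,1,0} = 3
G(14) = mex{2,1,1} = 0
G(15) = mex{2,2,1} = 0
G(16) = mex{3,2,1} = 0
G(17) = mex{3,2,1} = 0
G(18) = mex{0,2,2} = 1
G(19) = mex{0,3,2} = 1
G(20) = mex{0,3,2} = 1
G(21) = mex{0,0,2} = 1
G(22) = mex{1,0,3} = 2
G(23) = mex{1,0,3} = 2
G(24) = mex{1,0,0} = 2
P-positions are exactly the n with G(n) = 0.

0, 1, 2, 3, 14, 15, 16, 17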